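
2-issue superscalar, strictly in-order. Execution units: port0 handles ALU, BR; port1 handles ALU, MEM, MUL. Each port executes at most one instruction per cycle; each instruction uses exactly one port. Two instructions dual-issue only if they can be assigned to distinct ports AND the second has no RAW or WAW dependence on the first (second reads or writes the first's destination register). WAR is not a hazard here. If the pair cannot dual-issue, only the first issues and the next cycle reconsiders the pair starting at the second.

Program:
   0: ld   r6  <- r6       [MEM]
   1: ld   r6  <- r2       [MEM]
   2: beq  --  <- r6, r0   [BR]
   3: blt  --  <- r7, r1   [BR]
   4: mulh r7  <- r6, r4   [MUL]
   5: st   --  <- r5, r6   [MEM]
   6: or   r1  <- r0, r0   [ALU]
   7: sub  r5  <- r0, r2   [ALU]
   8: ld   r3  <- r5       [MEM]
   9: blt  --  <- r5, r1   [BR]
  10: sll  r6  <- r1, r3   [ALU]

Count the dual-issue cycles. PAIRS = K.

0. ld.MEM @i0  | no-port MEM/MEM
1. ld.MEM @i1  | RAW r6
2. beq.BR @i2  | no-port BR/BR
3. blt.BR;mulh.MUL @i3+i4  | 2-wide
4. st.MEM;or.ALU @i5+i6  | 2-wide
5. sub.ALU @i7  | RAW r5
6. ld.MEM;blt.BR @i8+i9  | 2-wide
7. sll.ALU @i10  | tail

PAIRS = 3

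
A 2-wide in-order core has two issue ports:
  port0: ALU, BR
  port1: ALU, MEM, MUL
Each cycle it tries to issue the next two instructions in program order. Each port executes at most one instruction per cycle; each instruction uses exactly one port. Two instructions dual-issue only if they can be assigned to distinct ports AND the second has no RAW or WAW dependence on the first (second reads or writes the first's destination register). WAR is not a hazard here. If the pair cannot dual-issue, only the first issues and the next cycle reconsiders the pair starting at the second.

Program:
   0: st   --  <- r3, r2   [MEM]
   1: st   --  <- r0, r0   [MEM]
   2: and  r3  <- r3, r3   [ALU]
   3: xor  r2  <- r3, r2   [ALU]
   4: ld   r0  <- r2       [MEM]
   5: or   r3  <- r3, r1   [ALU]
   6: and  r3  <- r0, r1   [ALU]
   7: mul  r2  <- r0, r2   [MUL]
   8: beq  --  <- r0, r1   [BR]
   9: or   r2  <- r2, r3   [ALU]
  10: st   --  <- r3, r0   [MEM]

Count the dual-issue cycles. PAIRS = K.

c0: i0 st.MEM  no-port MEM/MEM
c1: i1,i2 st.MEM/and.ALU  dual
c2: i3 xor.ALU  RAW r2
c3: i4,i5 ld.MEM/or.ALU  dual
c4: i6,i7 and.ALU/mul.MUL  dual
c5: i8,i9 beq.BR/or.ALU  dual
c6: i10 st.MEM  tail

PAIRS = 4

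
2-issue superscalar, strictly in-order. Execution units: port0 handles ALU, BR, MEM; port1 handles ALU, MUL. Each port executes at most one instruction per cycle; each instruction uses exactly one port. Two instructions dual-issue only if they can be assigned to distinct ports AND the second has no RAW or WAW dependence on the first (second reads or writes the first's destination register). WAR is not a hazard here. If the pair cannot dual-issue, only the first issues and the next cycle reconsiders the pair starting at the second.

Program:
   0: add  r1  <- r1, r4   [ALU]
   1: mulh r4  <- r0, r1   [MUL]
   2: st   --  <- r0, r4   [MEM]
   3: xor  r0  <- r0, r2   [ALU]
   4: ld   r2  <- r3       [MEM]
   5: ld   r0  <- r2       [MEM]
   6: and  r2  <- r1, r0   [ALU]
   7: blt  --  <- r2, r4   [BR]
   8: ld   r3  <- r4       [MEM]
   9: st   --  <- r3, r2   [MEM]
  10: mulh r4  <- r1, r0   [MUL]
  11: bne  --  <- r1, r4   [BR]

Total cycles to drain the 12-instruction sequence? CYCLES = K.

CYCLES = 10

#0 head=0: add.ALU i0 RAW r1
#1 head=1: mulh.MUL i1 RAW r4
#2 head=2: st.MEM xor.ALU i2&i3 pair
#3 head=4: ld.MEM i4 no-port MEM/MEM
#4 head=5: ld.MEM i5 RAW r0
#5 head=6: and.ALU i6 RAW r2
#6 head=7: blt.BR i7 no-port BR/MEM
#7 head=8: ld.MEM i8 no-port MEM/MEM
#8 head=9: st.MEM mulh.MUL i9&i10 pair
#9 head=11: bne.BR i11 tail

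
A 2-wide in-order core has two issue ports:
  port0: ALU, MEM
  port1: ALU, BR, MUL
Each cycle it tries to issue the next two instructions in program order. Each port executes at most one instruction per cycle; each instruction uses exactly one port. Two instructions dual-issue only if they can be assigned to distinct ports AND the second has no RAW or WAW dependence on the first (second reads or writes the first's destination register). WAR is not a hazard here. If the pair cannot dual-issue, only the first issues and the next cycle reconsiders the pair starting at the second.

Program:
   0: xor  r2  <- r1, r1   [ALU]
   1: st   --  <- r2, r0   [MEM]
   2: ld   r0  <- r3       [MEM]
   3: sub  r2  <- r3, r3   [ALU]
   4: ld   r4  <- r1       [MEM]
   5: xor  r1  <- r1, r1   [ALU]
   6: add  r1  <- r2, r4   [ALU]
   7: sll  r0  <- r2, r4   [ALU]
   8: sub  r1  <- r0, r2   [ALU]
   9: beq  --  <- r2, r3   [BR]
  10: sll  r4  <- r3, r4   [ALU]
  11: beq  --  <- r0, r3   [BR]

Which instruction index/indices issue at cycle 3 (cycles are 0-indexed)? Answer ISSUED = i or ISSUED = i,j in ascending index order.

ISSUED = 4,5

  cy0 -> i0 (xor.ALU) RAW r2
  cy1 -> i1 (st.MEM) no-port MEM/MEM
  cy2 -> i2&i3 (ld.MEM+sub.ALU) dual
  cy3 -> i4&i5 (ld.MEM+xor.ALU) dual
  cy4 -> i6&i7 (add.ALU+sll.ALU) dual
  cy5 -> i8&i9 (sub.ALU+beq.BR) dual
  cy6 -> i10&i11 (sll.ALU+beq.BR) dual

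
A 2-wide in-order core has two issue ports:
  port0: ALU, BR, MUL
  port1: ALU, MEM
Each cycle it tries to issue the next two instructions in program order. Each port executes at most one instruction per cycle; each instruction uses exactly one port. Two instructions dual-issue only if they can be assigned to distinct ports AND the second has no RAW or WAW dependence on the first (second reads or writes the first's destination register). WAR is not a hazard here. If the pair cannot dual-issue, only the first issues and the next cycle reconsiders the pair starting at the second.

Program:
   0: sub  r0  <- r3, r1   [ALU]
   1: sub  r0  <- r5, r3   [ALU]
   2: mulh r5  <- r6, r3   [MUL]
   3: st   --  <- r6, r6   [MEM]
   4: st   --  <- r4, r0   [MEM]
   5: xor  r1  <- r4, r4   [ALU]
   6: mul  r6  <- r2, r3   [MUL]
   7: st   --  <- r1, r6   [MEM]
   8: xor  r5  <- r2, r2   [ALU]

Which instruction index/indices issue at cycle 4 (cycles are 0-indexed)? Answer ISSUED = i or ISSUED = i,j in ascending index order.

0. sub.ALU @i0  | WAW r0
1. sub.ALU mulh.MUL @i1+i2  | 2-wide
2. st.MEM @i3  | no-port MEM/MEM
3. st.MEM xor.ALU @i4+i5  | 2-wide
4. mul.MUL @i6  | RAW r6
5. st.MEM xor.ALU @i7+i8  | 2-wide

ISSUED = 6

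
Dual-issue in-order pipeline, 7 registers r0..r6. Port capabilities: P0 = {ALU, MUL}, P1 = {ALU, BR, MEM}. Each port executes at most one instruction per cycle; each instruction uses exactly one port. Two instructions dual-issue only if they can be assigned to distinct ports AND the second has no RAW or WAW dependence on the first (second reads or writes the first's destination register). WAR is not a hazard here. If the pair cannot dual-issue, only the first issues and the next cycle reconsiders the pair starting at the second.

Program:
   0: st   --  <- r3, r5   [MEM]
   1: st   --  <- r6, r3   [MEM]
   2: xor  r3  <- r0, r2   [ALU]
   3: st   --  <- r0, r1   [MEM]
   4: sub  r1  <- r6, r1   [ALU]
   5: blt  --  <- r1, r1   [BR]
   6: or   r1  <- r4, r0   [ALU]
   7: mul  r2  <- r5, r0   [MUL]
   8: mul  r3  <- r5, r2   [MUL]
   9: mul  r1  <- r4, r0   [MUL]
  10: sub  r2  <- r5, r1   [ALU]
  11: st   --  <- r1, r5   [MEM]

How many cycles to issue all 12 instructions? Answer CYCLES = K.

CYCLES = 8

t=0 i0:st ; no-port MEM/MEM
t=1 i1,i2:st;xor ; dual
t=2 i3,i4:st;sub ; dual
t=3 i5,i6:blt;or ; dual
t=4 i7:mul ; no-port MUL/MUL
t=5 i8:mul ; no-port MUL/MUL
t=6 i9:mul ; RAW r1
t=7 i10,i11:sub;st ; dual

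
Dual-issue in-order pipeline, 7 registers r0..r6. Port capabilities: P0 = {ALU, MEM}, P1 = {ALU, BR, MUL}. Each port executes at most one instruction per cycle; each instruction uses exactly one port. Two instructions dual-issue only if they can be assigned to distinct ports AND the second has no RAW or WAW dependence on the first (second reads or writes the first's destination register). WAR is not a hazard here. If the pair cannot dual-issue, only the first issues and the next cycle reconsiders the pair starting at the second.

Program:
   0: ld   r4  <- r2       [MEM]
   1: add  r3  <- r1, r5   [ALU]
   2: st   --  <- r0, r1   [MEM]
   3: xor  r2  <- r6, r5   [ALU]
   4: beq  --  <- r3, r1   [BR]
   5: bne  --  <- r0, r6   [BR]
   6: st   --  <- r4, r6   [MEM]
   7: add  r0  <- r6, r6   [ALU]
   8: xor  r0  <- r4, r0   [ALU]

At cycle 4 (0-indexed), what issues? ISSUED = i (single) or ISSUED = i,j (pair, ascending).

ISSUED = 7

t=0 i0+i1:ld;add ; 2-wide
t=1 i2+i3:st;xor ; 2-wide
t=2 i4:beq ; no-port BR/BR
t=3 i5+i6:bne;st ; 2-wide
t=4 i7:add ; RAW+WAW r0
t=5 i8:xor ; tail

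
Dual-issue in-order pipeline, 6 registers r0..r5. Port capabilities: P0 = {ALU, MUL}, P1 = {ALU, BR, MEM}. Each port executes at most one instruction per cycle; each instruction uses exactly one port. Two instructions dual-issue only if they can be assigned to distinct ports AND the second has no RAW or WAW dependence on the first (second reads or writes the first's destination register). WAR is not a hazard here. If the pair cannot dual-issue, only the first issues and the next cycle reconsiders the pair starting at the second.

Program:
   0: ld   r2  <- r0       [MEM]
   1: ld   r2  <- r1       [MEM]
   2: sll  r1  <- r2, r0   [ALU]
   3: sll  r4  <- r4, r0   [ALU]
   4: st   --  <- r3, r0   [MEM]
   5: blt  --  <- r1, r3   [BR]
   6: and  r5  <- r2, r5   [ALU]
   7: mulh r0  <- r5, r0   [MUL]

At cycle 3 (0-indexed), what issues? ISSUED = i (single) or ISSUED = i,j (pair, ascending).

ISSUED = 4

t=0 i0:ld.MEM ; no-port MEM/MEM
t=1 i1:ld.MEM ; RAW r2
t=2 i2+i3:sll.ALU sll.ALU ; 2-wide
t=3 i4:st.MEM ; no-port MEM/BR
t=4 i5+i6:blt.BR and.ALU ; 2-wide
t=5 i7:mulh.MUL ; tail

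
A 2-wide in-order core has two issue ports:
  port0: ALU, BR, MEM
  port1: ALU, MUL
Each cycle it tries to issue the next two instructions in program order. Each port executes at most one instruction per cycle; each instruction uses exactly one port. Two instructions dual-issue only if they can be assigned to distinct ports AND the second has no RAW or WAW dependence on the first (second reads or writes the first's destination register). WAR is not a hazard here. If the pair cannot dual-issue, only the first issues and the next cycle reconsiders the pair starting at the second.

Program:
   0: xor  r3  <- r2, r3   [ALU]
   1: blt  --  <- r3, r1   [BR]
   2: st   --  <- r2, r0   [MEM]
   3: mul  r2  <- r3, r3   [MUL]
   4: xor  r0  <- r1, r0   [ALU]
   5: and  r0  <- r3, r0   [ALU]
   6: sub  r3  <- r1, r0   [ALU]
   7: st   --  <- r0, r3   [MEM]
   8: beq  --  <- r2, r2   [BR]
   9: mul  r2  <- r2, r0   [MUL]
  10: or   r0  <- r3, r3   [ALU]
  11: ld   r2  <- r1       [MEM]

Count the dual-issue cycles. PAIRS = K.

PAIRS = 3

0. xor @i0  | RAW r3
1. blt @i1  | no-port BR/MEM
2. st+mul @i2/i3  | 2-wide
3. xor @i4  | RAW+WAW r0
4. and @i5  | RAW r0
5. sub @i6  | RAW r3
6. st @i7  | no-port MEM/BR
7. beq+mul @i8/i9  | 2-wide
8. or+ld @i10/i11  | 2-wide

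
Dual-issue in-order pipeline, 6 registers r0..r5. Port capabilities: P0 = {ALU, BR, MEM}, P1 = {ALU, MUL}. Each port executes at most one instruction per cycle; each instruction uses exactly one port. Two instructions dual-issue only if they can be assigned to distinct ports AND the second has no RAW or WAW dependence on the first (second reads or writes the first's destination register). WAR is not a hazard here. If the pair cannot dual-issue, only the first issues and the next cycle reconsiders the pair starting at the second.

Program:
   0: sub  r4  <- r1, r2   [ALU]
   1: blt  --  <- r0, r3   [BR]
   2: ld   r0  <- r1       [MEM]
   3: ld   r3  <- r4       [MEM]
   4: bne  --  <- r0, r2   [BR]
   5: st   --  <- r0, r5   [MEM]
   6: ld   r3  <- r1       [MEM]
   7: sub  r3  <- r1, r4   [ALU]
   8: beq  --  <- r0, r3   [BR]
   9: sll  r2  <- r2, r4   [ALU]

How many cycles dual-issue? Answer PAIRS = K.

PAIRS = 2

  cy0 -> i0,i1 (sub.ALU+blt.BR) 2-wide
  cy1 -> i2 (ld.MEM) no-port MEM/MEM
  cy2 -> i3 (ld.MEM) no-port MEM/BR
  cy3 -> i4 (bne.BR) no-port BR/MEM
  cy4 -> i5 (st.MEM) no-port MEM/MEM
  cy5 -> i6 (ld.MEM) WAW r3
  cy6 -> i7 (sub.ALU) RAW r3
  cy7 -> i8,i9 (beq.BR+sll.ALU) 2-wide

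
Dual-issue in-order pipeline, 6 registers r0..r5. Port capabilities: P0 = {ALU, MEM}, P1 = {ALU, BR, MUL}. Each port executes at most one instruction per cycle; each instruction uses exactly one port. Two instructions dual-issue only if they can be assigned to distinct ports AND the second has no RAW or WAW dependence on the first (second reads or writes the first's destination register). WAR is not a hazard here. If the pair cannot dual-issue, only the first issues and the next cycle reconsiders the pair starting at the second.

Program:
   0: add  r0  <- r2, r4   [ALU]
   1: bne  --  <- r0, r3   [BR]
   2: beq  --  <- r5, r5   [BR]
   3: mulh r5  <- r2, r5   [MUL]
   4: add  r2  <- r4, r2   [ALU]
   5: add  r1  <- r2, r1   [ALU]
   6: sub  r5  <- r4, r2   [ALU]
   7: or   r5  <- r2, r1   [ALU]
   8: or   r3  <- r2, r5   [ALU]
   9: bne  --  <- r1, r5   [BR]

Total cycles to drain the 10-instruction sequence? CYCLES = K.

CYCLES = 7

#0 head=0: add i0 RAW r0
#1 head=1: bne i1 no-port BR/BR
#2 head=2: beq i2 no-port BR/MUL
#3 head=3: mulh+add i3+i4 pair
#4 head=5: add+sub i5+i6 pair
#5 head=7: or i7 RAW r5
#6 head=8: or+bne i8+i9 pair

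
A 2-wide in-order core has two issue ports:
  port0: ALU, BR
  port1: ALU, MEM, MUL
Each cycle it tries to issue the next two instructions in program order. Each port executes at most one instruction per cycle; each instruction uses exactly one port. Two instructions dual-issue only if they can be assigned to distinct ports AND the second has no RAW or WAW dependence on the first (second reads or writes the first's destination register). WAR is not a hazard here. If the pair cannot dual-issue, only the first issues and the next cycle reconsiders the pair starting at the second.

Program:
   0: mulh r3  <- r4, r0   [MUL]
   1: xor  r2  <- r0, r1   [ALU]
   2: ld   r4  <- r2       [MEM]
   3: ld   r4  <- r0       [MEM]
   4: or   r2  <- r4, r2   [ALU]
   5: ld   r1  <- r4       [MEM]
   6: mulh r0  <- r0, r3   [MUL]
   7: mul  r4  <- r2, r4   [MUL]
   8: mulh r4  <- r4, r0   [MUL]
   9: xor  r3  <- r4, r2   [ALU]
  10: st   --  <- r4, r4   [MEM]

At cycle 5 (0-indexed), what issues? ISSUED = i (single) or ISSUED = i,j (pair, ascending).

0. mulh;xor @i0+i1  | 2-wide
1. ld @i2  | no-port MEM/MEM
2. ld @i3  | RAW r4
3. or;ld @i4+i5  | 2-wide
4. mulh @i6  | no-port MUL/MUL
5. mul @i7  | no-port MUL/MUL
6. mulh @i8  | RAW r4
7. xor;st @i9+i10  | 2-wide

ISSUED = 7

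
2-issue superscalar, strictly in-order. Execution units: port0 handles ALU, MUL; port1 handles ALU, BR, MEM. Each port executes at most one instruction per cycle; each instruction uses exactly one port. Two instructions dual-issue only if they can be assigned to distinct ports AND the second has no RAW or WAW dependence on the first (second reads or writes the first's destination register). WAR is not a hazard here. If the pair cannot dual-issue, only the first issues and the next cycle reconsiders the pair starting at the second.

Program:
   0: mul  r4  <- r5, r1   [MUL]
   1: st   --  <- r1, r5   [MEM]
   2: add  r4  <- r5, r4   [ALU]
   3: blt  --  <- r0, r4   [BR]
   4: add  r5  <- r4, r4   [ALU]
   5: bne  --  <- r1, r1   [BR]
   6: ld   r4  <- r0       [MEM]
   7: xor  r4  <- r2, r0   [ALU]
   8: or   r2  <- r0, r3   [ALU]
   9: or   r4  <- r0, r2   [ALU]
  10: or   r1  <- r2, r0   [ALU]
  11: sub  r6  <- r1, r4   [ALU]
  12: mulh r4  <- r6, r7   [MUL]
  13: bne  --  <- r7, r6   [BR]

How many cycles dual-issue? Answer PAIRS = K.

PAIRS = 5

#0 head=0: mul+st i0+i1 pair
#1 head=2: add i2 RAW r4
#2 head=3: blt+add i3+i4 pair
#3 head=5: bne i5 no-port BR/MEM
#4 head=6: ld i6 WAW r4
#5 head=7: xor+or i7+i8 pair
#6 head=9: or+or i9+i10 pair
#7 head=11: sub i11 RAW r6
#8 head=12: mulh+bne i12+i13 pair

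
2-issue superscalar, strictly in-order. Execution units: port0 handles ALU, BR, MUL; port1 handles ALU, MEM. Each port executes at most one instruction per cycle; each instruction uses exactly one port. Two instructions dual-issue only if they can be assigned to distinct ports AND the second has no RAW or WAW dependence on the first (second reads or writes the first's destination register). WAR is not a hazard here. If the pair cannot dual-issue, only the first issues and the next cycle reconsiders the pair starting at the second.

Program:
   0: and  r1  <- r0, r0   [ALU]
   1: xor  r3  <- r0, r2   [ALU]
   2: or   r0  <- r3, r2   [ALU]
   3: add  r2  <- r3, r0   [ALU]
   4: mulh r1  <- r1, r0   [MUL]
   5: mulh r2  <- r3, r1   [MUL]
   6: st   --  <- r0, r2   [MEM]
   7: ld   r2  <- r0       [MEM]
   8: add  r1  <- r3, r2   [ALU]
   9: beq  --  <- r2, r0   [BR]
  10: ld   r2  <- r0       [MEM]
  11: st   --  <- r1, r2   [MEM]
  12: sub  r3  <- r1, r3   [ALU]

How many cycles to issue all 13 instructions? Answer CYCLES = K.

CYCLES = 9

c0: i0+i1 and;xor  dual
c1: i2 or  RAW r0
c2: i3+i4 add;mulh  dual
c3: i5 mulh  RAW r2
c4: i6 st  no-port MEM/MEM
c5: i7 ld  RAW r2
c6: i8+i9 add;beq  dual
c7: i10 ld  no-port MEM/MEM
c8: i11+i12 st;sub  dual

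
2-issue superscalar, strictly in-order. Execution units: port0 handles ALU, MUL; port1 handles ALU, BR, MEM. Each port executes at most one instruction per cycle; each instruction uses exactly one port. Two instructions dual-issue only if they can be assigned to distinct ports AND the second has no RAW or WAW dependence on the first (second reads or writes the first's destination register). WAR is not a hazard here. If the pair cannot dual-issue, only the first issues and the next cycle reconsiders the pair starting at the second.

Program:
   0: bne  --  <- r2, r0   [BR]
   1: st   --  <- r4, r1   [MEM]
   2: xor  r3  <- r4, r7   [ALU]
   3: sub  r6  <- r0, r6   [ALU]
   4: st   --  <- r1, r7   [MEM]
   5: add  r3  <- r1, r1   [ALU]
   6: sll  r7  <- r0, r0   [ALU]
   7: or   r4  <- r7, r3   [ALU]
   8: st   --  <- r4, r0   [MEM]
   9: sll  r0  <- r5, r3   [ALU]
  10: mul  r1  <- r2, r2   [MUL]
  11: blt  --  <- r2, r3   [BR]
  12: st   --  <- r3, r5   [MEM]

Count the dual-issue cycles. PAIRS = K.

#0 head=0: bne.BR i0 no-port BR/MEM
#1 head=1: st.MEM xor.ALU i1+i2 dual
#2 head=3: sub.ALU st.MEM i3+i4 dual
#3 head=5: add.ALU sll.ALU i5+i6 dual
#4 head=7: or.ALU i7 RAW r4
#5 head=8: st.MEM sll.ALU i8+i9 dual
#6 head=10: mul.MUL blt.BR i10+i11 dual
#7 head=12: st.MEM i12 tail

PAIRS = 5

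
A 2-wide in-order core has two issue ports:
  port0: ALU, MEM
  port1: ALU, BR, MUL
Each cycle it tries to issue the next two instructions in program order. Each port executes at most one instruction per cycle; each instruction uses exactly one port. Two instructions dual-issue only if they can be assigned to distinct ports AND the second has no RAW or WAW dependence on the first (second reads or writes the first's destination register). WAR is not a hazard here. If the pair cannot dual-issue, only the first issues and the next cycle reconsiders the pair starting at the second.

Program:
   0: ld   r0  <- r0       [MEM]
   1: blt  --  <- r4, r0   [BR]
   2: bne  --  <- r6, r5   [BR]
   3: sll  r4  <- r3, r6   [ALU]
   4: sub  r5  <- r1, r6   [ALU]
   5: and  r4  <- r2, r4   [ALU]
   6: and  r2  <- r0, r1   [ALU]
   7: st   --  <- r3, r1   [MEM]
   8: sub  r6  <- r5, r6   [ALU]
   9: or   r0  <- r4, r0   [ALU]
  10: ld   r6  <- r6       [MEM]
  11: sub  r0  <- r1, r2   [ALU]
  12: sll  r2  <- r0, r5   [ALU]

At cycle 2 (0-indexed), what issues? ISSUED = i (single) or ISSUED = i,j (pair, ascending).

c0: i0 ld.MEM  RAW r0
c1: i1 blt.BR  no-port BR/BR
c2: i2+i3 bne.BR sll.ALU  2-wide
c3: i4+i5 sub.ALU and.ALU  2-wide
c4: i6+i7 and.ALU st.MEM  2-wide
c5: i8+i9 sub.ALU or.ALU  2-wide
c6: i10+i11 ld.MEM sub.ALU  2-wide
c7: i12 sll.ALU  tail

ISSUED = 2,3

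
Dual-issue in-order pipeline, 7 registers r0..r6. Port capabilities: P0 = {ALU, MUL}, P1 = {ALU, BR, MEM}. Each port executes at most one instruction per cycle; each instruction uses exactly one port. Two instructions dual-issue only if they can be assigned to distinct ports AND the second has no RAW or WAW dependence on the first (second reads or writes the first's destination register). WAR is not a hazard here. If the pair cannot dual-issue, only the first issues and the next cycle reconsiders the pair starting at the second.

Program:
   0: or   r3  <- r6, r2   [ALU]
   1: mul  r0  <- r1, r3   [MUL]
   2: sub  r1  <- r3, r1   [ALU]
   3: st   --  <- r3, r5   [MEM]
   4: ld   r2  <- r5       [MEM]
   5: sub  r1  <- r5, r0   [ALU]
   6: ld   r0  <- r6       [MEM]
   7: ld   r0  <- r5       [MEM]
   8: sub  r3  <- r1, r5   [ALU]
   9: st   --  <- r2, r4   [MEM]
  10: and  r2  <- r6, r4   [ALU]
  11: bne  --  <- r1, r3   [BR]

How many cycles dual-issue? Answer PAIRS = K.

PAIRS = 4

t=0 i0:or.ALU ; RAW r3
t=1 i1&i2:mul.MUL;sub.ALU ; dual
t=2 i3:st.MEM ; no-port MEM/MEM
t=3 i4&i5:ld.MEM;sub.ALU ; dual
t=4 i6:ld.MEM ; no-port MEM/MEM
t=5 i7&i8:ld.MEM;sub.ALU ; dual
t=6 i9&i10:st.MEM;and.ALU ; dual
t=7 i11:bne.BR ; tail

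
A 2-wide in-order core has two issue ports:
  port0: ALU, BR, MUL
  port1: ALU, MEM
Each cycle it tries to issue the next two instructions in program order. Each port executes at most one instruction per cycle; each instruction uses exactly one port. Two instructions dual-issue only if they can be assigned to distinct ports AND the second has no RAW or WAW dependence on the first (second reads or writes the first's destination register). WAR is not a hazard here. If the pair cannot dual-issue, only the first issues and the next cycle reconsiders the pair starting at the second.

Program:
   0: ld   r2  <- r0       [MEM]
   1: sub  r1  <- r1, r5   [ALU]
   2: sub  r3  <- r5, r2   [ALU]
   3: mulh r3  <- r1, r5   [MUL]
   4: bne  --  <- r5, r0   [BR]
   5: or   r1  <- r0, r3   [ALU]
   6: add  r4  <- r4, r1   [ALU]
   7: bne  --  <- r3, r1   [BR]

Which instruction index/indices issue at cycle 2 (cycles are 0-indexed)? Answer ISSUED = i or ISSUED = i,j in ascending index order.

#0 head=0: ld+sub i0&i1 2-wide
#1 head=2: sub i2 WAW r3
#2 head=3: mulh i3 no-port MUL/BR
#3 head=4: bne+or i4&i5 2-wide
#4 head=6: add+bne i6&i7 2-wide

ISSUED = 3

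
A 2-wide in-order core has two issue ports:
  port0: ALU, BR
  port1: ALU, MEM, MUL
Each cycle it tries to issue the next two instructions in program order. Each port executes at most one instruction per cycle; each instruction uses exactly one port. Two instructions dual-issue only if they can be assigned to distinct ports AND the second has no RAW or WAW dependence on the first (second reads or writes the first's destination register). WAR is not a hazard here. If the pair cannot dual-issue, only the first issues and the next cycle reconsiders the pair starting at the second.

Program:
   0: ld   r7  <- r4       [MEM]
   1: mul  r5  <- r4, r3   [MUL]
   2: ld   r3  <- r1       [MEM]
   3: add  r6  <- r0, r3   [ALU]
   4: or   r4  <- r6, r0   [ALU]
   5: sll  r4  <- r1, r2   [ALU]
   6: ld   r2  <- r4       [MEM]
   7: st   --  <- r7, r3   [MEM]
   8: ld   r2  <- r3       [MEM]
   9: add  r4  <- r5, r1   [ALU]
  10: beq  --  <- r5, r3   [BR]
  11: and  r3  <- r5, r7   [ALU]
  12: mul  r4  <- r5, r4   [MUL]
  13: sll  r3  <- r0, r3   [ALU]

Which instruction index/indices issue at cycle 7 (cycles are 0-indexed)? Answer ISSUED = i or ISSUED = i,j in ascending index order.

ISSUED = 7

#0 head=0: ld i0 no-port MEM/MUL
#1 head=1: mul i1 no-port MUL/MEM
#2 head=2: ld i2 RAW r3
#3 head=3: add i3 RAW r6
#4 head=4: or i4 WAW r4
#5 head=5: sll i5 RAW r4
#6 head=6: ld i6 no-port MEM/MEM
#7 head=7: st i7 no-port MEM/MEM
#8 head=8: ld;add i8&i9 2-wide
#9 head=10: beq;and i10&i11 2-wide
#10 head=12: mul;sll i12&i13 2-wide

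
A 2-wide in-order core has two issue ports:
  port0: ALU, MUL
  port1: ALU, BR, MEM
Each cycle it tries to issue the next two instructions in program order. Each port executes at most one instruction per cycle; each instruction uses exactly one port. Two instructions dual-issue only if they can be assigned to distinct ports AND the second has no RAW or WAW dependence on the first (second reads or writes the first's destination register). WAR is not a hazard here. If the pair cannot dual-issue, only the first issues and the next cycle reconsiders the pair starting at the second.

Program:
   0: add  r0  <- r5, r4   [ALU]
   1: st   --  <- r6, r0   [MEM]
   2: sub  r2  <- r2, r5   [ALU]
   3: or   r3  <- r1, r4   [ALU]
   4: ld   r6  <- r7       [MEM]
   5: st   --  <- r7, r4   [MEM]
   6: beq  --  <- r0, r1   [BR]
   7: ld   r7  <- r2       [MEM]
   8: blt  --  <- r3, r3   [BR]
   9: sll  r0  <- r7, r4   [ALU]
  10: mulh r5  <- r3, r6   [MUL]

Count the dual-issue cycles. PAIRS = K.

PAIRS = 3

#0 head=0: add i0 RAW r0
#1 head=1: st+sub i1+i2 dual
#2 head=3: or+ld i3+i4 dual
#3 head=5: st i5 no-port MEM/BR
#4 head=6: beq i6 no-port BR/MEM
#5 head=7: ld i7 no-port MEM/BR
#6 head=8: blt+sll i8+i9 dual
#7 head=10: mulh i10 tail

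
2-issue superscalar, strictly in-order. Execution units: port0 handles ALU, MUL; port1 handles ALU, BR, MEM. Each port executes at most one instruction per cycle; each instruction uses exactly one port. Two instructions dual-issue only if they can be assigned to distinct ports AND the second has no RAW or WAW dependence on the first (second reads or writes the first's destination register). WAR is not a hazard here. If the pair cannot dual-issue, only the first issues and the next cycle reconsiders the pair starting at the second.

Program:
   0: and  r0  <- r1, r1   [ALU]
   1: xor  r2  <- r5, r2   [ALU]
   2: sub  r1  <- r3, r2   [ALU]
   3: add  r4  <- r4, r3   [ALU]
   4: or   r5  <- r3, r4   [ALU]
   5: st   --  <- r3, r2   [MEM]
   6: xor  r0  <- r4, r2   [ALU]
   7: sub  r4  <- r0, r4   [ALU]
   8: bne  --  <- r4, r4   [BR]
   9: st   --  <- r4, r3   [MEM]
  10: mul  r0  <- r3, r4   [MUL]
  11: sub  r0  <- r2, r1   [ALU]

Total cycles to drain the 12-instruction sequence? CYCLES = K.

0. and.ALU xor.ALU @i0,i1  | pair
1. sub.ALU add.ALU @i2,i3  | pair
2. or.ALU st.MEM @i4,i5  | pair
3. xor.ALU @i6  | RAW r0
4. sub.ALU @i7  | RAW r4
5. bne.BR @i8  | no-port BR/MEM
6. st.MEM mul.MUL @i9,i10  | pair
7. sub.ALU @i11  | tail

CYCLES = 8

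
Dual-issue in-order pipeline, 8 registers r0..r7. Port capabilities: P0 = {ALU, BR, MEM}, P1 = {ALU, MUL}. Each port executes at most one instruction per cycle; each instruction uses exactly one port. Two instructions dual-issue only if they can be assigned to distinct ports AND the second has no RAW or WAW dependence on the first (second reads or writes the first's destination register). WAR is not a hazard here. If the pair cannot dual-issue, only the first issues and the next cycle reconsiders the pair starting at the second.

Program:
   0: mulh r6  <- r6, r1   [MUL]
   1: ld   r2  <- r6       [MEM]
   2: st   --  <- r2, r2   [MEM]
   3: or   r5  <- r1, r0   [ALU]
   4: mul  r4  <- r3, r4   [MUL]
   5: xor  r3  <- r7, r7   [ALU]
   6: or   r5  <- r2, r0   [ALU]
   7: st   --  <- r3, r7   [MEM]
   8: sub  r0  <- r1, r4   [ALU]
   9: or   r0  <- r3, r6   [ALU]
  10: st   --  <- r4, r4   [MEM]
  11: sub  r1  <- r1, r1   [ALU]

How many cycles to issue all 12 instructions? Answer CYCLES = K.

CYCLES = 8

[0] i0  mulh  -- RAW r6
[1] i1  ld  -- no-port MEM/MEM
[2] i2/i3  st;or  -- dual
[3] i4/i5  mul;xor  -- dual
[4] i6/i7  or;st  -- dual
[5] i8  sub  -- WAW r0
[6] i9/i10  or;st  -- dual
[7] i11  sub  -- tail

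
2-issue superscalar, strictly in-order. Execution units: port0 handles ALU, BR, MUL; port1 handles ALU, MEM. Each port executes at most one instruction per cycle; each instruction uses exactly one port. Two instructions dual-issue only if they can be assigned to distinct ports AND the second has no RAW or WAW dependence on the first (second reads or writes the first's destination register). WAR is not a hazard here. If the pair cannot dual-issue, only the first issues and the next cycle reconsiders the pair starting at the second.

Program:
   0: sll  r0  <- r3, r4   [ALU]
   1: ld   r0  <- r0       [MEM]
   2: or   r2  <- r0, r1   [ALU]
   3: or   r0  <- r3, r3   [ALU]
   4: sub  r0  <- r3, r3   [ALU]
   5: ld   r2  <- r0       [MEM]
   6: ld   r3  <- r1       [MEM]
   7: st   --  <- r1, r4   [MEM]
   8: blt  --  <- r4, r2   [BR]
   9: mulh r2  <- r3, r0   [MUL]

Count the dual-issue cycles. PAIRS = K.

PAIRS = 2

0. sll.ALU @i0  | RAW+WAW r0
1. ld.MEM @i1  | RAW r0
2. or.ALU+or.ALU @i2&i3  | 2-wide
3. sub.ALU @i4  | RAW r0
4. ld.MEM @i5  | no-port MEM/MEM
5. ld.MEM @i6  | no-port MEM/MEM
6. st.MEM+blt.BR @i7&i8  | 2-wide
7. mulh.MUL @i9  | tail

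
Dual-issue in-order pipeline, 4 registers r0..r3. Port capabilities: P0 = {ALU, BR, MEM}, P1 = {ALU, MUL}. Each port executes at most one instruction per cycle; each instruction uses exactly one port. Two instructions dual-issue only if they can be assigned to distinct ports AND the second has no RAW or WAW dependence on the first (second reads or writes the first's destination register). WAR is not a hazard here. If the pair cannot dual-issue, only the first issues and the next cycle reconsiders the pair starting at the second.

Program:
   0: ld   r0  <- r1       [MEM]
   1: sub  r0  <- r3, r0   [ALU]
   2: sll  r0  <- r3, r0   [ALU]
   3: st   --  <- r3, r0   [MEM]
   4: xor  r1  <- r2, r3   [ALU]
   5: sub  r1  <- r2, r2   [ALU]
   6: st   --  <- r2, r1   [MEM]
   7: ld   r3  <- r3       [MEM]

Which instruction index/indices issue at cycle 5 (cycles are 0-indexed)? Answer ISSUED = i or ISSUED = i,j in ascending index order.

[0] i0  ld  -- RAW+WAW r0
[1] i1  sub  -- RAW+WAW r0
[2] i2  sll  -- RAW r0
[3] i3/i4  st+xor  -- 2-wide
[4] i5  sub  -- RAW r1
[5] i6  st  -- no-port MEM/MEM
[6] i7  ld  -- tail

ISSUED = 6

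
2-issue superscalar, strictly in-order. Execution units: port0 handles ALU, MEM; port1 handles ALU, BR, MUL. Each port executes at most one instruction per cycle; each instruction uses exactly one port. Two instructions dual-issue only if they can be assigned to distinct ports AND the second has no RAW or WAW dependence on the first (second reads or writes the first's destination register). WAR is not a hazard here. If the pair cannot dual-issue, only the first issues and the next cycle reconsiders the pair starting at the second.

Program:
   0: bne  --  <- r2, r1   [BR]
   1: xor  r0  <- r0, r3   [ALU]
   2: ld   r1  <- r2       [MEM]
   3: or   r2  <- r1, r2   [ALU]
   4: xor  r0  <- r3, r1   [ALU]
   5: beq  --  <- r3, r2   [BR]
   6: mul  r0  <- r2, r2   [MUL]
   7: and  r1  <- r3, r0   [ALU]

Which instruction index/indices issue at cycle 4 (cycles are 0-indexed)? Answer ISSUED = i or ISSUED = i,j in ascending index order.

#0 head=0: bne;xor i0+i1 pair
#1 head=2: ld i2 RAW r1
#2 head=3: or;xor i3+i4 pair
#3 head=5: beq i5 no-port BR/MUL
#4 head=6: mul i6 RAW r0
#5 head=7: and i7 tail

ISSUED = 6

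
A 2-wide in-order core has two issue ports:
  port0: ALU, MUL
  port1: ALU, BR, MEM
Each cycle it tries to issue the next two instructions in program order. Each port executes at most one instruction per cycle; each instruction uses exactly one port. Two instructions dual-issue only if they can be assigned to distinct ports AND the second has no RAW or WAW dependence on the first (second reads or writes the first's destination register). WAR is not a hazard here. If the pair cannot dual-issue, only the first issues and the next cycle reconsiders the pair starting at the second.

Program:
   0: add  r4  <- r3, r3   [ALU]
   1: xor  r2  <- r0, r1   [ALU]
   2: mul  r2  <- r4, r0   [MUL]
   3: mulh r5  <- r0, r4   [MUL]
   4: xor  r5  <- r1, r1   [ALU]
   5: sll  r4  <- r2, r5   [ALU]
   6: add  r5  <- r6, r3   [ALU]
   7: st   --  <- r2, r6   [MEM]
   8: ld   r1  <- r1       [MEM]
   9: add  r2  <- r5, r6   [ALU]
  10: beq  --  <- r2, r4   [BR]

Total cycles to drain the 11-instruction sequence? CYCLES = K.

  cy0 -> i0+i1 (add.ALU+xor.ALU) dual
  cy1 -> i2 (mul.MUL) no-port MUL/MUL
  cy2 -> i3 (mulh.MUL) WAW r5
  cy3 -> i4 (xor.ALU) RAW r5
  cy4 -> i5+i6 (sll.ALU+add.ALU) dual
  cy5 -> i7 (st.MEM) no-port MEM/MEM
  cy6 -> i8+i9 (ld.MEM+add.ALU) dual
  cy7 -> i10 (beq.BR) tail

CYCLES = 8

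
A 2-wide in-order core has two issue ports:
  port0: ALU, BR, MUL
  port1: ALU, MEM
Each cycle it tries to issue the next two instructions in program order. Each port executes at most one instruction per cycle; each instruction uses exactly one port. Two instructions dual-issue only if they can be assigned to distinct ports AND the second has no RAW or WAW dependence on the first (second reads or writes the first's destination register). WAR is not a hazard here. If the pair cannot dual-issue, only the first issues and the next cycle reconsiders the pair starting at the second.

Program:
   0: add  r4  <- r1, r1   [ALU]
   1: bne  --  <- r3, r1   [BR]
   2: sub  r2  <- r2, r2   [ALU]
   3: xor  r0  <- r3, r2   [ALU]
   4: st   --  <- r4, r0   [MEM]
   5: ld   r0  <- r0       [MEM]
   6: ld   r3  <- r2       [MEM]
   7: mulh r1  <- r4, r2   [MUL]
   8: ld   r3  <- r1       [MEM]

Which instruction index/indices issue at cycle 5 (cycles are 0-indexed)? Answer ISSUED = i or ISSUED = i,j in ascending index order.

ISSUED = 6,7

c0: i0&i1 add.ALU+bne.BR  dual
c1: i2 sub.ALU  RAW r2
c2: i3 xor.ALU  RAW r0
c3: i4 st.MEM  no-port MEM/MEM
c4: i5 ld.MEM  no-port MEM/MEM
c5: i6&i7 ld.MEM+mulh.MUL  dual
c6: i8 ld.MEM  tail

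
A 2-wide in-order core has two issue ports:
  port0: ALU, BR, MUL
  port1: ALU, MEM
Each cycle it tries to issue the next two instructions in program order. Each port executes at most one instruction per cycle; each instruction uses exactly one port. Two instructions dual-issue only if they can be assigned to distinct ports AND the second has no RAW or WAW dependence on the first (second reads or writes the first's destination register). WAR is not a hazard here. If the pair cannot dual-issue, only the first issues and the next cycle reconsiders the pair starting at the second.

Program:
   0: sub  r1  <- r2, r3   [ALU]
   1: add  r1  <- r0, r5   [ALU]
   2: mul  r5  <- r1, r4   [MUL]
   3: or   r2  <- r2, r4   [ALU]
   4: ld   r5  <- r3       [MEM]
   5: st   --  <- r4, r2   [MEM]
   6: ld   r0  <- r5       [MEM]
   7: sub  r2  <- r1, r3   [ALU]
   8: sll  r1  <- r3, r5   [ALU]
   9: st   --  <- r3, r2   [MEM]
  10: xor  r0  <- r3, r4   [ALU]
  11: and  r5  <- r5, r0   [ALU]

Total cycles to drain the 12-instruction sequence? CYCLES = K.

CYCLES = 9

[0] i0  sub  -- WAW r1
[1] i1  add  -- RAW r1
[2] i2+i3  mul+or  -- dual
[3] i4  ld  -- no-port MEM/MEM
[4] i5  st  -- no-port MEM/MEM
[5] i6+i7  ld+sub  -- dual
[6] i8+i9  sll+st  -- dual
[7] i10  xor  -- RAW r0
[8] i11  and  -- tail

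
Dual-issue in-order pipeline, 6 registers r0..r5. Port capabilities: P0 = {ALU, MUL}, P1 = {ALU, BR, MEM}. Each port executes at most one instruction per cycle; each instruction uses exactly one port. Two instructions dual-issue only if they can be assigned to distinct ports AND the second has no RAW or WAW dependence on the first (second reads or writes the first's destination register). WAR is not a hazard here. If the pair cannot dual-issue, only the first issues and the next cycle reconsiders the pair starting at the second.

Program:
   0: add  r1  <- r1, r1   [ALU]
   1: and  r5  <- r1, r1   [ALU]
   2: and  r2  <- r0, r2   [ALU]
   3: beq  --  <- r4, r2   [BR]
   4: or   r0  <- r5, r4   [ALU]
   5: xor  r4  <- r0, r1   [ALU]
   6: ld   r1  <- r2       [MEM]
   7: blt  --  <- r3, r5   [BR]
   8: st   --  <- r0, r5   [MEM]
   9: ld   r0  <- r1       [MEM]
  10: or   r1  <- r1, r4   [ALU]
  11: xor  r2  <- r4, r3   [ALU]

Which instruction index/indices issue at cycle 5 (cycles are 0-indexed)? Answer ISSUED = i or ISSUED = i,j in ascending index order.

ISSUED = 8

#0 head=0: add i0 RAW r1
#1 head=1: and;and i1&i2 dual
#2 head=3: beq;or i3&i4 dual
#3 head=5: xor;ld i5&i6 dual
#4 head=7: blt i7 no-port BR/MEM
#5 head=8: st i8 no-port MEM/MEM
#6 head=9: ld;or i9&i10 dual
#7 head=11: xor i11 tail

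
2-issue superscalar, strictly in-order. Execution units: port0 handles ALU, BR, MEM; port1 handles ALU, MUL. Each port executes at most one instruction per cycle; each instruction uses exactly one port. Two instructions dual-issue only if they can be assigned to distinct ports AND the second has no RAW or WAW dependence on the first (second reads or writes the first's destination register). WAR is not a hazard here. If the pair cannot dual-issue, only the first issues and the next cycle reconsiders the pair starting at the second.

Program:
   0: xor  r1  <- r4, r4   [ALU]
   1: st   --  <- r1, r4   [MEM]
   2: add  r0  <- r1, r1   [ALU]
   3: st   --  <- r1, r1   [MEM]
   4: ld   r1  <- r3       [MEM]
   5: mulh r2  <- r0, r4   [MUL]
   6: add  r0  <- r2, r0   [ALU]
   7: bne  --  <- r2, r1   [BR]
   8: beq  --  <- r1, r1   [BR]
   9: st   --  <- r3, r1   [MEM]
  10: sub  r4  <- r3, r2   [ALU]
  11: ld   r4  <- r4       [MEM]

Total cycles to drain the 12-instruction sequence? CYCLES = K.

CYCLES = 8

0. xor.ALU @i0  | RAW r1
1. st.MEM/add.ALU @i1+i2  | dual
2. st.MEM @i3  | no-port MEM/MEM
3. ld.MEM/mulh.MUL @i4+i5  | dual
4. add.ALU/bne.BR @i6+i7  | dual
5. beq.BR @i8  | no-port BR/MEM
6. st.MEM/sub.ALU @i9+i10  | dual
7. ld.MEM @i11  | tail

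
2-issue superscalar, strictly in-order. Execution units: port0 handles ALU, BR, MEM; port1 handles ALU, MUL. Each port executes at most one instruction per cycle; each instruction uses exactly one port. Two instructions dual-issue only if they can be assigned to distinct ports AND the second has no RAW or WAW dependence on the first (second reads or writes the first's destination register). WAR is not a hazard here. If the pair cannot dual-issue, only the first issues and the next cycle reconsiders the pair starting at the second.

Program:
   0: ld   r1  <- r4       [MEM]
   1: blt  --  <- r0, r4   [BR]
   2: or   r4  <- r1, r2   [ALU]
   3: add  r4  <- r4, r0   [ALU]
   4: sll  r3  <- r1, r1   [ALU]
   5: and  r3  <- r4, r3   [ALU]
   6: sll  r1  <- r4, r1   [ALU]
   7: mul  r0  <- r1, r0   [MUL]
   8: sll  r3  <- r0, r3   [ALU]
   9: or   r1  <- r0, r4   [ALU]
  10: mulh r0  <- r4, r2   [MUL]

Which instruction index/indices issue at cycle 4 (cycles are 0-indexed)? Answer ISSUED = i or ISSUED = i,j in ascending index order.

ISSUED = 7

0. ld @i0  | no-port MEM/BR
1. blt;or @i1,i2  | dual
2. add;sll @i3,i4  | dual
3. and;sll @i5,i6  | dual
4. mul @i7  | RAW r0
5. sll;or @i8,i9  | dual
6. mulh @i10  | tail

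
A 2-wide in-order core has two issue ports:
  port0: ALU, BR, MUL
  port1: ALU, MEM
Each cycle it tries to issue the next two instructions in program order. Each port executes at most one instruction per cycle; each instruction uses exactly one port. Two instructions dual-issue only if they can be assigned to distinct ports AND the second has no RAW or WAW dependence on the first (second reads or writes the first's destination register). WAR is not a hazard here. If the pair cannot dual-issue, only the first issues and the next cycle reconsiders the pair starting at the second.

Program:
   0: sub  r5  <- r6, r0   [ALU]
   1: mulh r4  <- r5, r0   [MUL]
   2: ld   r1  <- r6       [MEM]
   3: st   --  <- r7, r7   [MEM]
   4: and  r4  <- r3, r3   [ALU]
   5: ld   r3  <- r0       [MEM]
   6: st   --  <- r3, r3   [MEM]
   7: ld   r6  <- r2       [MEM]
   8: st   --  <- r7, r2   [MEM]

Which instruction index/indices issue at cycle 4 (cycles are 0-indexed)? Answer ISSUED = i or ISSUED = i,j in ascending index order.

ISSUED = 6

  cy0 -> i0 (sub.ALU) RAW r5
  cy1 -> i1,i2 (mulh.MUL+ld.MEM) dual
  cy2 -> i3,i4 (st.MEM+and.ALU) dual
  cy3 -> i5 (ld.MEM) no-port MEM/MEM
  cy4 -> i6 (st.MEM) no-port MEM/MEM
  cy5 -> i7 (ld.MEM) no-port MEM/MEM
  cy6 -> i8 (st.MEM) tail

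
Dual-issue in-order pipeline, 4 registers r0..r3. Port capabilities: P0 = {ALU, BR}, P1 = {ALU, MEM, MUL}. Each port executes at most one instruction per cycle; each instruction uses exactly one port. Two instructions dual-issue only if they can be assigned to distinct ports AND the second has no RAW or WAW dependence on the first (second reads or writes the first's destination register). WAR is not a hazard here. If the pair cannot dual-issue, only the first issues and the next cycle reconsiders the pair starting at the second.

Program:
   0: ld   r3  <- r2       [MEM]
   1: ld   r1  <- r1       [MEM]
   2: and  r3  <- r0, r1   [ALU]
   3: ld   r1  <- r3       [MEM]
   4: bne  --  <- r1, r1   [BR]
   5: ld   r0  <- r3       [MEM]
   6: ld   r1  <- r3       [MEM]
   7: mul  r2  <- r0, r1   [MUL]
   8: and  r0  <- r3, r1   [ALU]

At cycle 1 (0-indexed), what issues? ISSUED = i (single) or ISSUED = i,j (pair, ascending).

ISSUED = 1

0. ld.MEM @i0  | no-port MEM/MEM
1. ld.MEM @i1  | RAW r1
2. and.ALU @i2  | RAW r3
3. ld.MEM @i3  | RAW r1
4. bne.BR;ld.MEM @i4/i5  | dual
5. ld.MEM @i6  | no-port MEM/MUL
6. mul.MUL;and.ALU @i7/i8  | dual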